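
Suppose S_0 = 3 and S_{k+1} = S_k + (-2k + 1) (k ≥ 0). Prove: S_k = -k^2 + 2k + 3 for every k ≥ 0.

Base case: S_0 = 3, and -0^2 + 2·0 + 3 = 3.
Assume S_r = -r^2 + 2r + 3.
Then S_{r+1} = S_r + (-2r + 1) = (-r^2 + 2r + 3) + (-2r + 1) = -r^2 + 4,
and -(r+1)^2 + 2·(r+1) + 3 = -r^2 + 4.
Hence S_k = -k^2 + 2k + 3 for every k ≥ 0, by induction.

S_k = -k^2 + 2k + 3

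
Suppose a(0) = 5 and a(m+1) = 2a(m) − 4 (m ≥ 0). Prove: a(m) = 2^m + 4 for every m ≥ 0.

Base case: a(0) = 5, and 2^0 + 4 = 1 + 4 = 5.
Assume a(r) = 2^r + 4 for some r ≥ 0.
Then a(r+1) = 2a(r) − 4 = 2·(2^r + 4) − 4 = 2^{r+1} + 8 − 4 = 2^{r+1} + 4.
Hence a(m) = 2^m + 4 for every m ≥ 0, by induction.

a(m) = 2^m + 4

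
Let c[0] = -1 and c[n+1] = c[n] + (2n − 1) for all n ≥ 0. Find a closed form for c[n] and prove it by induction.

Claim: c[n] = n^2 − 2n − 1.

Base case: c[0] = -1, and 0^2 − 2·0 − 1 = -1.
Assume c[m] = m^2 − 2m − 1.
Then c[m+1] = c[m] + (2m − 1) = (m^2 − 2m − 1) + (2m − 1) = m^2 − 2,
and (m+1)^2 − 2·(m+1) − 1 = m^2 − 2.
Hence c[n] = n^2 − 2n − 1 for every n ≥ 0, by induction.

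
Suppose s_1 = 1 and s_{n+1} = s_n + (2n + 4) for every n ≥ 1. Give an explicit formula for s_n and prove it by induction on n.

Claim: s_n = n^2 + 3n − 3.

Base case: s_1 = 1, and 1^2 + 3·1 − 3 = 1.
Assume s_k = k^2 + 3k − 3.
Then s_{k+1} = s_k + (2k + 4) = (k^2 + 3k − 3) + (2k + 4) = k^2 + 5k + 1,
and (k+1)^2 + 3·(k+1) − 3 = k^2 + 5k + 1.
Hence s_n = n^2 + 3n − 3 for every n ≥ 1, by induction.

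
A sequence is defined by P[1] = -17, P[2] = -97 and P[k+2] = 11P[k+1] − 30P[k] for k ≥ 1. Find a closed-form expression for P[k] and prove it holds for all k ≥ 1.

Claim: P[k] = -5^k − 2·6^k.

Base cases: P[1] = -17 and -5^1 − 2·6^1 = -17; P[2] = -97 and -5^2 − 2·6^2 = -97.
Assume P[j] = -5^j − 2·6^j for all 1 ≤ j ≤ r, where r ≥ 2.
Then P[r+1] = 11P[r] − 30P[r−1] = 11·(-5^r − 2·6^r) − 30·(-5^{r−1} − 2·6^{r−1}) = -(11·5 − 30)5^{r−1} − 2·(11·6 − 30)6^{r−1} = -25·5^{r−1} − 72·6^{r−1} = -5^{r+1} − 2·6^{r+1}.
This completes the inductive step, so P[k] = -5^k − 2·6^k for all k ≥ 1.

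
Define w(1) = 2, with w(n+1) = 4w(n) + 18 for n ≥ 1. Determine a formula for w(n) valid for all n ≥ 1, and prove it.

Claim: w(n) = 2·4^n − 6.

Base case: w(1) = 2, and 2·4^1 − 6 = 8 − 6 = 2.
Assume w(k) = 2·4^k − 6 for some k ≥ 1.
Then w(k+1) = 4w(k) + 18 = 4·(2·4^k − 6) + 18 = 8·4^k − 24 + 18 = 2·4^{k+1} − 6.
By induction, w(n) = 2·4^n − 6 for all n ≥ 1.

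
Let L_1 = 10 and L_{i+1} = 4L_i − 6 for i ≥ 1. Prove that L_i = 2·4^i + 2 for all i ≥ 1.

Base case: L_1 = 10, and 2·4^1 + 2 = 8 + 2 = 10.
Assume L_k = 2·4^k + 2 for some k ≥ 1.
Then L_{k+1} = 4L_k − 6 = 4·(2·4^k + 2) − 6 = 8·4^k + 8 − 6 = 2·4^{k+1} + 2.
By induction, L_i = 2·4^i + 2 for all i ≥ 1.

L_i = 2·4^i + 2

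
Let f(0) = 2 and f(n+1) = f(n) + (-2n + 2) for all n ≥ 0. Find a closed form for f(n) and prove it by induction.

Claim: f(n) = -n^2 + 3n + 2.

Base case: f(0) = 2, and -0^2 + 3·0 + 2 = 2.
Assume f(m) = -m^2 + 3m + 2.
Then f(m+1) = f(m) + (-2m + 2) = (-m^2 + 3m + 2) + (-2m + 2) = -m^2 + m + 4,
and -(m+1)^2 + 3·(m+1) + 2 = -m^2 + m + 4.
This completes the inductive step, so f(n) = -n^2 + 3n + 2 for all n ≥ 0.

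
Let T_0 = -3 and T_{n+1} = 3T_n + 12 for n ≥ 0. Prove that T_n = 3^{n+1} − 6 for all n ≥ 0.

Base case: T_0 = -3, and 3^{0+1} − 6 = 3 − 6 = -3.
Assume T_r = 3^{r+1} − 6 for some r ≥ 0.
Then T_{r+1} = 3T_r + 12 = 3·(3^{r+1} − 6) + 12 = 3^{r+2} − 18 + 12 = 3^{r+2} − 6.
Hence T_n = 3^{n+1} − 6 for every n ≥ 0, by induction.

T_n = 3^{n+1} − 6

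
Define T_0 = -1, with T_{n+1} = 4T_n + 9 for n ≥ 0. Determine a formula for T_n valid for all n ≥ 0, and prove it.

Claim: T_n = 2·4^n − 3.

Base case: T_0 = -1, and 2·4^0 − 3 = 2 − 3 = -1.
Assume T_j = 2·4^j − 3 for some j ≥ 0.
Then T_{j+1} = 4T_j + 9 = 4·(2·4^j − 3) + 9 = 8·4^j − 12 + 9 = 2·4^{j+1} − 3.
This completes the inductive step, so T_n = 2·4^n − 3 for all n ≥ 0.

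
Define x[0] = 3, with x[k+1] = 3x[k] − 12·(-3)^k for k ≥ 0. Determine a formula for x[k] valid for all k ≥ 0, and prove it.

Claim: x[k] = 3^k + 2·(-3)^k.

Base case: x[0] = 3, and 3^0 + 2·(-3)^0 = 1 + 2 = 3.
Assume x[m] = 3^m + 2·(-3)^m for some m ≥ 0.
Then x[m+1] = 3x[m] − 12·(-3)^m = 3·(3^m + 2·(-3)^m) − 12·(-3)^m = 3^{m+1} + 6·(-3)^m − 12·(-3)^m = 3^{m+1} − 6·(-3)^m = 3^{m+1} + 2·(-3)^{m+1}.
This completes the inductive step, so x[k] = 3^k + 2·(-3)^k for all k ≥ 0.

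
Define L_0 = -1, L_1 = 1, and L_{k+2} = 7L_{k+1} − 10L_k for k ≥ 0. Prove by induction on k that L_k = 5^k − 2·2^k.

Base cases: L_0 = -1 and 5^0 − 2·2^0 = -1; L_1 = 1 and 5^1 − 2·2^1 = 1.
Assume L_i = 5^i − 2·2^i for all 0 ≤ i ≤ j, where j ≥ 1.
Then L_{j+1} = 7L_j − 10L_{j−1} = 7·(5^j − 2·2^j) − 10·(5^{j−1} − 2·2^{j−1}) = (7·5 − 10)5^{j−1} − 2·(7·2 − 10)2^{j−1} = 25·5^{j−1} − 8·2^{j−1} = 5^{j+1} − 2·2^{j+1}.
This completes the inductive step, so L_k = 5^k − 2·2^k for all k ≥ 0.

L_k = 5^k − 2·2^k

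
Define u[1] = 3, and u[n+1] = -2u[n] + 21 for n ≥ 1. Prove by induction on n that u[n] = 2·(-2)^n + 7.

Base case: u[1] = 3, and 2·(-2)^1 + 7 = -4 + 7 = 3.
Assume u[m] = 2·(-2)^m + 7 for some m ≥ 1.
Then u[m+1] = -2u[m] + 21 = -2·(2·(-2)^m + 7) + 21 = -4·(-2)^m − 14 + 21 = 2·(-2)^{m+1} + 7.
Hence u[n] = 2·(-2)^n + 7 for every n ≥ 1, by induction.

u[n] = 2·(-2)^n + 7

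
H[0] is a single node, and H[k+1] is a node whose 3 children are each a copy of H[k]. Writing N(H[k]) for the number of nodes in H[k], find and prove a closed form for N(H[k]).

Claim: N(H[k]) = (3^{k+1} − 1)/2.

Base case: N(H[0]) = 1, and (3^{0+1} − 1)/2 = 1.
Assume N(H[j]) = (3^{j+1} − 1)/2.
Then N(H[j+1]) = 1 + 3N(H[j]) = 1 + 3·(3^{j+1} − 1)/2 = 1 + (3^{j+2} − 3)/2 = (2 + 3^{j+2} − 3)/2 = (3^{j+2} − 1)/2.
This completes the inductive step, so N(H[k]) = (3^{k+1} − 1)/2 for all k ≥ 0.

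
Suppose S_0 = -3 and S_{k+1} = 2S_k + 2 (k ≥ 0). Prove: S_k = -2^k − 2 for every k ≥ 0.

Base case: S_0 = -3, and -2^0 − 2 = -1 − 2 = -3.
Assume S_j = -2^j − 2 for some j ≥ 0.
Then S_{j+1} = 2S_j + 2 = 2·(-2^j − 2) + 2 = -2^{j+1} − 4 + 2 = -2^{j+1} − 2.
Hence S_k = -2^k − 2 for every k ≥ 0, by induction.

S_k = -2^k − 2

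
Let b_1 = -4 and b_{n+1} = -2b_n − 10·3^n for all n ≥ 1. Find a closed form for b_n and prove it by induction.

Claim: b_n = -(-2)^n − 2·3^n.

Base case: b_1 = -4, and -(-2)^1 − 2·3^1 = 2 − 6 = -4.
Assume b_r = -(-2)^r − 2·3^r for some r ≥ 1.
Then b_{r+1} = -2b_r − 10·3^r = -2·(-(-2)^r − 2·3^r) − 10·3^r = -(-2)^{r+1} + 4·3^r − 10·3^r = -(-2)^{r+1} − 6·3^r = -(-2)^{r+1} − 2·3^{r+1}.
So the formula holds for r+1, and by induction b_n = -(-2)^n − 2·3^n for all n ≥ 1.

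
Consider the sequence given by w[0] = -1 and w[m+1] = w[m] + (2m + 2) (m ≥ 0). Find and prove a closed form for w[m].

Claim: w[m] = m^2 + m − 1.

Base case: w[0] = -1, and 0^2 + 0 − 1 = -1.
Assume w[r] = r^2 + r − 1.
Then w[r+1] = w[r] + (2r + 2) = (r^2 + r − 1) + (2r + 2) = r^2 + 3r + 1,
and (r+1)^2 + (r+1) − 1 = r^2 + 3r + 1.
By induction, w[m] = m^2 + m − 1 for all m ≥ 0.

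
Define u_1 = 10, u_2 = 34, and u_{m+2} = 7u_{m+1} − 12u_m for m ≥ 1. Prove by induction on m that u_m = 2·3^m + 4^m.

Base cases: u_1 = 10 and 2·3^1 + 4^1 = 10; u_2 = 34 and 2·3^2 + 4^2 = 34.
Assume u_i = 2·3^i + 4^i for all 1 ≤ i ≤ j, where j ≥ 2.
Then u_{j+1} = 7u_j − 12u_{j−1} = 7·(2·3^j + 4^j) − 12·(2·3^{j−1} + 4^{j−1}) = 2·(7·3 − 12)3^{j−1} + (7·4 − 12)4^{j−1} = 18·3^{j−1} + 16·4^{j−1} = 2·3^{j+1} + 4^{j+1}.
By strong induction, u_m = 2·3^m + 4^m for all m ≥ 1.

u_m = 2·3^m + 4^m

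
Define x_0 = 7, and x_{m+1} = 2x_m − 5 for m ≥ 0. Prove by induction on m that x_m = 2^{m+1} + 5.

Base case: x_0 = 7, and 2^{0+1} + 5 = 2 + 5 = 7.
Assume x_r = 2^{r+1} + 5 for some r ≥ 0.
Then x_{r+1} = 2x_r − 5 = 2·(2^{r+1} + 5) − 5 = 2^{r+2} + 10 − 5 = 2^{r+2} + 5.
Hence x_m = 2^{m+1} + 5 for every m ≥ 0, by induction.

x_m = 2^{m+1} + 5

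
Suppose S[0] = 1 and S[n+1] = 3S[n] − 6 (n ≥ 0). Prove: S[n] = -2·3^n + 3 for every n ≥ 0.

Base case: S[0] = 1, and -2·3^0 + 3 = -2 + 3 = 1.
Assume S[j] = -2·3^j + 3 for some j ≥ 0.
Then S[j+1] = 3S[j] − 6 = 3·(-2·3^j + 3) − 6 = -6·3^j + 9 − 6 = -2·3^{j+1} + 3.
This completes the inductive step, so S[n] = -2·3^n + 3 for all n ≥ 0.

S[n] = -2·3^n + 3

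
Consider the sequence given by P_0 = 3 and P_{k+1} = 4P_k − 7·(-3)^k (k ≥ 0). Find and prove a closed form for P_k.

Claim: P_k = 2·4^k + (-3)^k.

Base case: P_0 = 3, and 2·4^0 + (-3)^0 = 2 + 1 = 3.
Assume P_r = 2·4^r + (-3)^r for some r ≥ 0.
Then P_{r+1} = 4P_r − 7·(-3)^r = 4·(2·4^r + (-3)^r) − 7·(-3)^r = 2·4^{r+1} + 4·(-3)^r − 7·(-3)^r = 2·4^{r+1} − 3·(-3)^r = 2·4^{r+1} + (-3)^{r+1}.
By induction, P_k = 2·4^k + (-3)^k for all k ≥ 0.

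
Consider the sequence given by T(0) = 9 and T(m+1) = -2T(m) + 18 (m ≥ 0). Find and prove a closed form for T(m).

Claim: T(m) = 3·(-2)^m + 6.

Base case: T(0) = 9, and 3·(-2)^0 + 6 = 3 + 6 = 9.
Assume T(r) = 3·(-2)^r + 6 for some r ≥ 0.
Then T(r+1) = -2T(r) + 18 = -2·(3·(-2)^r + 6) + 18 = -6·(-2)^r − 12 + 18 = 3·(-2)^{r+1} + 6.
This completes the inductive step, so T(m) = 3·(-2)^m + 6 for all m ≥ 0.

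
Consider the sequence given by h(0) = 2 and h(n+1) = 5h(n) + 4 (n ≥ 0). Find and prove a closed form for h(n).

Claim: h(n) = 3·5^n − 1.

Base case: h(0) = 2, and 3·5^0 − 1 = 3 − 1 = 2.
Assume h(k) = 3·5^k − 1 for some k ≥ 0.
Then h(k+1) = 5h(k) + 4 = 5·(3·5^k − 1) + 4 = 15·5^k − 5 + 4 = 3·5^{k+1} − 1.
Hence h(n) = 3·5^n − 1 for every n ≥ 0, by induction.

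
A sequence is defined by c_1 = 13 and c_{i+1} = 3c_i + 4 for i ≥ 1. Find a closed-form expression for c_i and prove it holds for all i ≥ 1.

Claim: c_i = 5·3^i − 2.

Base case: c_1 = 13, and 5·3^1 − 2 = 15 − 2 = 13.
Assume c_j = 5·3^j − 2 for some j ≥ 1.
Then c_{j+1} = 3c_j + 4 = 3·(5·3^j − 2) + 4 = 15·3^j − 6 + 4 = 5·3^{j+1} − 2.
So the formula holds for j+1, and by induction c_i = 5·3^i − 2 for all i ≥ 1.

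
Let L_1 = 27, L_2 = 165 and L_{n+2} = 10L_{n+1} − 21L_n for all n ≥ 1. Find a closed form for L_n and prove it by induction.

Claim: L_n = 3·7^n + 2·3^n.

Base cases: L_1 = 27 and 3·7^1 + 2·3^1 = 27; L_2 = 165 and 3·7^2 + 2·3^2 = 165.
Assume L_j = 3·7^j + 2·3^j for all 1 ≤ j ≤ m, where m ≥ 2.
Then L_{m+1} = 10L_m − 21L_{m−1} = 10·(3·7^m + 2·3^m) − 21·(3·7^{m−1} + 2·3^{m−1}) = 3·(10·7 − 21)7^{m−1} + 2·(10·3 − 21)3^{m−1} = 147·7^{m−1} + 18·3^{m−1} = 3·7^{m+1} + 2·3^{m+1}.
So the formula holds for m+1, and by strong induction L_n = 3·7^n + 2·3^n for all n ≥ 1.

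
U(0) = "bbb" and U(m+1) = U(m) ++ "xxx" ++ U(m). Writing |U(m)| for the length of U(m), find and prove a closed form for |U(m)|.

Claim: |U(m)| = 6·2^m − 3.

Base case: |U(0)| = 3, and 6·2^0 − 3 = 3.
Assume |U(j)| = 6·2^j − 3.
Then |U(j+1)| = |U(j)| + 3 + |U(j)| = 2|U(j)| + 3 = 2(6·2^j − 3) + 3 = 6·2^{j+1} − 6 + 3 = 6·2^{j+1} − 3.
So the formula holds for j+1, and by induction |U(m)| = 6·2^m − 3 for all m ≥ 0.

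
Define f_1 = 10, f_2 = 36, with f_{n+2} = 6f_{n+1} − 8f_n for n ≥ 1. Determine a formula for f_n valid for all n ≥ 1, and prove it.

Claim: f_n = 2·4^n + 2^n.

Base cases: f_1 = 10 and 2·4^1 + 2^1 = 10; f_2 = 36 and 2·4^2 + 2^2 = 36.
Assume f_i = 2·4^i + 2^i for all 1 ≤ i ≤ j, where j ≥ 2.
Then f_{j+1} = 6f_j − 8f_{j−1} = 6·(2·4^j + 2^j) − 8·(2·4^{j−1} + 2^{j−1}) = 2·(6·4 − 8)4^{j−1} + (6·2 − 8)2^{j−1} = 32·4^{j−1} + 4·2^{j−1} = 2·4^{j+1} + 2^{j+1}.
So the formula holds for j+1, and by strong induction f_n = 2·4^n + 2^n for all n ≥ 1.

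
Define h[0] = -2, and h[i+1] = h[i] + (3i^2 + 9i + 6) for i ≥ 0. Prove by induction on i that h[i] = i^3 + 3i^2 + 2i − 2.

Base case: h[0] = -2, and 0^3 + 3·0^2 + 2·0 − 2 = -2.
Assume h[r] = r^3 + 3r^2 + 2r − 2.
Then h[r+1] = h[r] + (3r^2 + 9r + 6) = (r^3 + 3r^2 + 2r − 2) + (3r^2 + 9r + 6) = r^3 + 6r^2 + 11r + 4,
and (r+1)^3 + 3·(r+1)^2 + 2·(r+1) − 2 = r^3 + 6r^2 + 11r + 4.
By induction, h[i] = i^3 + 3i^2 + 2i − 2 for all i ≥ 0.

h[i] = i^3 + 3i^2 + 2i − 2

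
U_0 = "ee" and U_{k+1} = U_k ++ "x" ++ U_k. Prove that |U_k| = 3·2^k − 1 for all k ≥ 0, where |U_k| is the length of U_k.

Base case: |U_0| = 2, and 3·2^0 − 1 = 2.
Assume |U_r| = 3·2^r − 1.
Then |U_{r+1}| = |U_r| + 1 + |U_r| = 2|U_r| + 1 = 2(3·2^r − 1) + 1 = 3·2^{r+1} − 2 + 1 = 3·2^{r+1} − 1.
Hence |U_k| = 3·2^k − 1 for every k ≥ 0, by induction.

|U_k| = 3·2^k − 1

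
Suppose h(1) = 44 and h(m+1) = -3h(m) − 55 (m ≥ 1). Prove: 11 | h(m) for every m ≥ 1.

Base case: h(1) = 44 = 11·4, so 11 | h(1).
Assume 11 | h(r), so h(r) = 11t for some integer t.
Then h(r+1) = -3h(r) − 55 = -3·(11t) − 55 = 11(-3t − 5), so 11 | h(r+1).
So the property holds for r+1, and by induction 11 | h(m) for all m ≥ 1.

11 | h(m)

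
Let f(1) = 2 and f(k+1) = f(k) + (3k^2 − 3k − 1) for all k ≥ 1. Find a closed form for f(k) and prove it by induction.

Claim: f(k) = k^3 − 3k^2 + k + 3.

Base case: f(1) = 2, and 1^3 − 3·1^2 + 1 + 3 = 2.
Assume f(r) = r^3 − 3r^2 + r + 3.
Then f(r+1) = f(r) + (3r^2 − 3r − 1) = (r^3 − 3r^2 + r + 3) + (3r^2 − 3r − 1) = r^3 − 2r + 2,
and (r+1)^3 − 3·(r+1)^2 + (r+1) + 3 = r^3 − 2r + 2.
By induction, f(k) = k^3 − 3k^2 + k + 3 for all k ≥ 1.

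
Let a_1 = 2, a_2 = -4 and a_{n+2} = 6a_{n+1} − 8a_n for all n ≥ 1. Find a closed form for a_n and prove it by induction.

Claim: a_n = 3·2^n − 4^n.

Base cases: a_1 = 2 and 3·2^1 − 4^1 = 2; a_2 = -4 and 3·2^2 − 4^2 = -4.
Assume a_j = 3·2^j − 4^j for all 1 ≤ j ≤ k, where k ≥ 2.
Then a_{k+1} = 6a_k − 8a_{k−1} = 6·(3·2^k − 4^k) − 8·(3·2^{k−1} − 4^{k−1}) = 3·(6·2 − 8)2^{k−1} − (6·4 − 8)4^{k−1} = 12·2^{k−1} − 16·4^{k−1} = 3·2^{k+1} − 4^{k+1}.
This completes the inductive step, so a_n = 3·2^n − 4^n for all n ≥ 1.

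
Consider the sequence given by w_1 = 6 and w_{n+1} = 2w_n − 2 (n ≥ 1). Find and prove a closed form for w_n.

Claim: w_n = 2^{n+1} + 2.

Base case: w_1 = 6, and 2^{1+1} + 2 = 4 + 2 = 6.
Assume w_j = 2^{j+1} + 2 for some j ≥ 1.
Then w_{j+1} = 2w_j − 2 = 2·(2^{j+1} + 2) − 2 = 2^{j+2} + 4 − 2 = 2^{j+2} + 2.
This completes the inductive step, so w_n = 2^{n+1} + 2 for all n ≥ 1.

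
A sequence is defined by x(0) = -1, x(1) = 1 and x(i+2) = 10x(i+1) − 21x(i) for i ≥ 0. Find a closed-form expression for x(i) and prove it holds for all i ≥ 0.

Claim: x(i) = 7^i − 2·3^i.

Base cases: x(0) = -1 and 7^0 − 2·3^0 = -1; x(1) = 1 and 7^1 − 2·3^1 = 1.
Assume x(j) = 7^j − 2·3^j for all 0 ≤ j ≤ r, where r ≥ 1.
Then x(r+1) = 10x(r) − 21x(r−1) = 10·(7^r − 2·3^r) − 21·(7^{r−1} − 2·3^{r−1}) = (10·7 − 21)7^{r−1} − 2·(10·3 − 21)3^{r−1} = 49·7^{r−1} − 18·3^{r−1} = 7^{r+1} − 2·3^{r+1}.
So the formula holds for r+1, and by strong induction x(i) = 7^i − 2·3^i for all i ≥ 0.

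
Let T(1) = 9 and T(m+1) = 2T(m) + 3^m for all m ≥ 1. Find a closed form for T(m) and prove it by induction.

Claim: T(m) = 3·2^m + 3^m.

Base case: T(1) = 9, and 3·2^1 + 3^1 = 6 + 3 = 9.
Assume T(k) = 3·2^k + 3^k for some k ≥ 1.
Then T(k+1) = 2T(k) + 3^k = 2·(3·2^k + 3^k) + 3^k = 3·2^{k+1} + 2·3^k + 3^k = 3·2^{k+1} + 3·3^k = 3·2^{k+1} + 3^{k+1}.
This completes the inductive step, so T(m) = 3·2^m + 3^m for all m ≥ 1.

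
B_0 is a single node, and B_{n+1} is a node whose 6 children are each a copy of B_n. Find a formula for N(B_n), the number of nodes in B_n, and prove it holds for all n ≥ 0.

Claim: N(B_n) = (6^{n+1} − 1)/5.

Base case: N(B_0) = 1, and (6^{0+1} − 1)/5 = 1.
Assume N(B_j) = (6^{j+1} − 1)/5.
Then N(B_{j+1}) = 1 + 6N(B_j) = 1 + 6·(6^{j+1} − 1)/5 = 1 + (6^{j+2} − 6)/5 = (5 + 6^{j+2} − 6)/5 = (6^{j+2} − 1)/5.
By induction, N(B_n) = (6^{n+1} − 1)/5 for all n ≥ 0.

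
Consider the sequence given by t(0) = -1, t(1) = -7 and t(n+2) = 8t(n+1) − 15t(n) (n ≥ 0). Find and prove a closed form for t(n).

Claim: t(n) = 3^n − 2·5^n.

Base cases: t(0) = -1 and 3^0 − 2·5^0 = -1; t(1) = -7 and 3^1 − 2·5^1 = -7.
Assume t(j) = 3^j − 2·5^j for all 0 ≤ j ≤ k, where k ≥ 1.
Then t(k+1) = 8t(k) − 15t(k−1) = 8·(3^k − 2·5^k) − 15·(3^{k−1} − 2·5^{k−1}) = (8·3 − 15)3^{k−1} − 2·(8·5 − 15)5^{k−1} = 9·3^{k−1} − 50·5^{k−1} = 3^{k+1} − 2·5^{k+1}.
This completes the inductive step, so t(n) = 3^n − 2·5^n for all n ≥ 0.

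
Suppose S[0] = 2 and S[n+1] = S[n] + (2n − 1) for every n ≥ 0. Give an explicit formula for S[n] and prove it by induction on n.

Claim: S[n] = n^2 − 2n + 2.

Base case: S[0] = 2, and 0^2 − 2·0 + 2 = 2.
Assume S[r] = r^2 − 2r + 2.
Then S[r+1] = S[r] + (2r − 1) = (r^2 − 2r + 2) + (2r − 1) = r^2 + 1,
and (r+1)^2 − 2·(r+1) + 2 = r^2 + 1.
This completes the inductive step, so S[n] = n^2 − 2n + 2 for all n ≥ 0.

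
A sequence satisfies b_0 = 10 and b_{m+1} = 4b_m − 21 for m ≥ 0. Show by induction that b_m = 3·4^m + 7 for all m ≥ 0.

Base case: b_0 = 10, and 3·4^0 + 7 = 3 + 7 = 10.
Assume b_r = 3·4^r + 7 for some r ≥ 0.
Then b_{r+1} = 4b_r − 21 = 4·(3·4^r + 7) − 21 = 12·4^r + 28 − 21 = 3·4^{r+1} + 7.
Hence b_m = 3·4^m + 7 for every m ≥ 0, by induction.

b_m = 3·4^m + 7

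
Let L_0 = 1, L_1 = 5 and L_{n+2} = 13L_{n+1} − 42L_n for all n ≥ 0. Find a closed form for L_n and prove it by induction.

Claim: L_n = 2·6^n − 7^n.

Base cases: L_0 = 1 and 2·6^0 − 7^0 = 1; L_1 = 5 and 2·6^1 − 7^1 = 5.
Assume L_j = 2·6^j − 7^j for all 0 ≤ j ≤ k, where k ≥ 1.
Then L_{k+1} = 13L_k − 42L_{k−1} = 13·(2·6^k − 7^k) − 42·(2·6^{k−1} − 7^{k−1}) = 2·(13·6 − 42)6^{k−1} − (13·7 − 42)7^{k−1} = 72·6^{k−1} − 49·7^{k−1} = 2·6^{k+1} − 7^{k+1}.
So the formula holds for k+1, and by strong induction L_n = 2·6^n − 7^n for all n ≥ 0.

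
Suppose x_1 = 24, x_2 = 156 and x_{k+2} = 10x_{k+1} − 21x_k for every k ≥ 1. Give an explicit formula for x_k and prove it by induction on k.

Claim: x_k = 3·7^k + 3^k.

Base cases: x_1 = 24 and 3·7^1 + 3^1 = 24; x_2 = 156 and 3·7^2 + 3^2 = 156.
Assume x_j = 3·7^j + 3^j for all 1 ≤ j ≤ r, where r ≥ 2.
Then x_{r+1} = 10x_r − 21x_{r−1} = 10·(3·7^r + 3^r) − 21·(3·7^{r−1} + 3^{r−1}) = 3·(10·7 − 21)7^{r−1} + (10·3 − 21)3^{r−1} = 147·7^{r−1} + 9·3^{r−1} = 3·7^{r+1} + 3^{r+1}.
Hence x_k = 3·7^k + 3^k for every k ≥ 1, by strong induction.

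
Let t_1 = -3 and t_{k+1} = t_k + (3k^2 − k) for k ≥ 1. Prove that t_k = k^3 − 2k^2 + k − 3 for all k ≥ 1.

Base case: t_1 = -3, and 1^3 − 2·1^2 + 1 − 3 = -3.
Assume t_r = r^3 − 2r^2 + r − 3.
Then t_{r+1} = t_r + (3r^2 − r) = (r^3 − 2r^2 + r − 3) + (3r^2 − r) = r^3 + r^2 − 3,
and (r+1)^3 − 2·(r+1)^2 + (r+1) − 3 = r^3 + r^2 − 3.
This completes the inductive step, so t_k = k^3 − 2k^2 + k − 3 for all k ≥ 1.

t_k = k^3 − 2k^2 + k − 3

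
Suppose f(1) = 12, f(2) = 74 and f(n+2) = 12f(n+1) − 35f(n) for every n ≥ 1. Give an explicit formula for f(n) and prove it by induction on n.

Claim: f(n) = 7^n + 5^n.

Base cases: f(1) = 12 and 7^1 + 5^1 = 12; f(2) = 74 and 7^2 + 5^2 = 74.
Assume f(j) = 7^j + 5^j for all 1 ≤ j ≤ m, where m ≥ 2.
Then f(m+1) = 12f(m) − 35f(m−1) = 12·(7^m + 5^m) − 35·(7^{m−1} + 5^{m−1}) = (12·7 − 35)7^{m−1} + (12·5 − 35)5^{m−1} = 49·7^{m−1} + 25·5^{m−1} = 7^{m+1} + 5^{m+1}.
So the formula holds for m+1, and by strong induction f(n) = 7^n + 5^n for all n ≥ 1.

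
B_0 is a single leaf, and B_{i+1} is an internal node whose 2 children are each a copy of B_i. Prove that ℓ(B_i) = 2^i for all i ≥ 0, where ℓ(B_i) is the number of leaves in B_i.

Base case: ℓ(B_0) = 1, and 2^0 = 1.
Assume ℓ(B_m) = 2^m.
Then ℓ(B_{m+1}) = 2·ℓ(B_m) = 2·2^m = 2^{m+1}.
This completes the inductive step, so ℓ(B_i) = 2^i for all i ≥ 0.

ℓ(B_i) = 2^i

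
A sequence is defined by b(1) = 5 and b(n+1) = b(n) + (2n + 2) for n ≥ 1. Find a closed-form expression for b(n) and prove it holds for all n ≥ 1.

Claim: b(n) = n^2 + n + 3.

Base case: b(1) = 5, and 1^2 + 1 + 3 = 5.
Assume b(k) = k^2 + k + 3.
Then b(k+1) = b(k) + (2k + 2) = (k^2 + k + 3) + (2k + 2) = k^2 + 3k + 5,
and (k+1)^2 + (k+1) + 3 = k^2 + 3k + 5.
This completes the inductive step, so b(n) = n^2 + n + 3 for all n ≥ 1.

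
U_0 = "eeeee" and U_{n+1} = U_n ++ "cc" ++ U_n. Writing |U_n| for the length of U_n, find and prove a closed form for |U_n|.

Claim: |U_n| = 7·2^n − 2.

Base case: |U_0| = 5, and 7·2^0 − 2 = 5.
Assume |U_j| = 7·2^j − 2.
Then |U_{j+1}| = |U_j| + 2 + |U_j| = 2|U_j| + 2 = 2(7·2^j − 2) + 2 = 7·2^{j+1} − 4 + 2 = 7·2^{j+1} − 2.
Hence |U_n| = 7·2^n − 2 for every n ≥ 0, by induction.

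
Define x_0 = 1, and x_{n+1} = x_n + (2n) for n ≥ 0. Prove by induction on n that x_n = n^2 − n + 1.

Base case: x_0 = 1, and 0^2 − 0 + 1 = 1.
Assume x_m = m^2 − m + 1.
Then x_{m+1} = x_m + (2m) = (m^2 − m + 1) + (2m) = m^2 + m + 1,
and (m+1)^2 − (m+1) + 1 = m^2 + m + 1.
Hence x_n = n^2 − n + 1 for every n ≥ 0, by induction.

x_n = n^2 − n + 1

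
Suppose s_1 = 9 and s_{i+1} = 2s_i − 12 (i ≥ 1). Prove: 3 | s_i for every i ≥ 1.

Base case: s_1 = 9 = 3·3, so 3 | s_1.
Assume 3 | s_k, so s_k = 3t for some integer t.
Then s_{k+1} = 2s_k − 12 = 2·(3t) − 12 = 3(2t − 4), so 3 | s_{k+1}.
Hence 3 | s_i for every i ≥ 1, by induction.

3 | s_i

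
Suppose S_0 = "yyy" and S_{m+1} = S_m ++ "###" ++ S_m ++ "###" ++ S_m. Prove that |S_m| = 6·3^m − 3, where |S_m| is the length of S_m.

Base case: |S_0| = 3, and 6·3^0 − 3 = 3.
Assume |S_j| = 6·3^j − 3.
Then |S_{j+1}| = 3|S_j| + 6 = 3(6·3^j − 3) + 6 = 6·3^{j+1} − 9 + 6 = 6·3^{j+1} − 3.
So the formula holds for j+1, and by induction |S_m| = 6·3^m − 3 for all m ≥ 0.

|S_m| = 6·3^m − 3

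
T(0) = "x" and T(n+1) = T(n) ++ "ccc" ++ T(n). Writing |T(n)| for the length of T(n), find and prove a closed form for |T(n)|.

Claim: |T(n)| = 2^{n+2} − 3.

Base case: |T(0)| = 1, and 2^{0+2} − 3 = 1.
Assume |T(j)| = 2^{j+2} − 3.
Then |T(j+1)| = |T(j)| + 3 + |T(j)| = 2|T(j)| + 3 = 2(2^{j+2} − 3) + 3 = 2^{j+3} − 6 + 3 = 2^{j+3} − 3.
This completes the inductive step, so |T(n)| = 2^{n+2} − 3 for all n ≥ 0.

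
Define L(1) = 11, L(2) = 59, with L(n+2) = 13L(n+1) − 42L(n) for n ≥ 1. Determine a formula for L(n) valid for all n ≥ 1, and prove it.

Claim: L(n) = 3·6^n − 7^n.

Base cases: L(1) = 11 and 3·6^1 − 7^1 = 11; L(2) = 59 and 3·6^2 − 7^2 = 59.
Assume L(j) = 3·6^j − 7^j for all 1 ≤ j ≤ k, where k ≥ 2.
Then L(k+1) = 13L(k) − 42L(k−1) = 13·(3·6^k − 7^k) − 42·(3·6^{k−1} − 7^{k−1}) = 3·(13·6 − 42)6^{k−1} − (13·7 − 42)7^{k−1} = 108·6^{k−1} − 49·7^{k−1} = 3·6^{k+1} − 7^{k+1}.
By strong induction, L(n) = 3·6^n − 7^n for all n ≥ 1.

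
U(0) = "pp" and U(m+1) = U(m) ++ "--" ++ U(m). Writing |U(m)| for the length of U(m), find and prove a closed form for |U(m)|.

Claim: |U(m)| = 2^{m+2} − 2.

Base case: |U(0)| = 2, and 2^{0+2} − 2 = 2.
Assume |U(r)| = 2^{r+2} − 2.
Then |U(r+1)| = |U(r)| + 2 + |U(r)| = 2|U(r)| + 2 = 2(2^{r+2} − 2) + 2 = 2^{r+3} − 4 + 2 = 2^{r+3} − 2.
By induction, |U(m)| = 2^{m+2} − 2 for all m ≥ 0.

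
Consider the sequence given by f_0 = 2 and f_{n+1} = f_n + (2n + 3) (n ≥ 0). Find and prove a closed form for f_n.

Claim: f_n = n^2 + 2n + 2.

Base case: f_0 = 2, and 0^2 + 2·0 + 2 = 2.
Assume f_m = m^2 + 2m + 2.
Then f_{m+1} = f_m + (2m + 3) = (m^2 + 2m + 2) + (2m + 3) = m^2 + 4m + 5,
and (m+1)^2 + 2·(m+1) + 2 = m^2 + 4m + 5.
Hence f_n = n^2 + 2n + 2 for every n ≥ 0, by induction.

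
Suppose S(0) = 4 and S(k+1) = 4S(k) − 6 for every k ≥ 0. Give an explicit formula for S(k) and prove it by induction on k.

Claim: S(k) = 2·4^k + 2.

Base case: S(0) = 4, and 2·4^0 + 2 = 2 + 2 = 4.
Assume S(r) = 2·4^r + 2 for some r ≥ 0.
Then S(r+1) = 4S(r) − 6 = 4·(2·4^r + 2) − 6 = 8·4^r + 8 − 6 = 2·4^{r+1} + 2.
Hence S(k) = 2·4^k + 2 for every k ≥ 0, by induction.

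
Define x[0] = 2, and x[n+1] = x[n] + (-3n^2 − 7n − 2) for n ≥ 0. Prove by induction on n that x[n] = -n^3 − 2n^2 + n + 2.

Base case: x[0] = 2, and -0^3 − 2·0^2 + 0 + 2 = 2.
Assume x[j] = -j^3 − 2j^2 + j + 2.
Then x[j+1] = x[j] + (-3j^2 − 7j − 2) = (-j^3 − 2j^2 + j + 2) + (-3j^2 − 7j − 2) = -j^3 − 5j^2 − 6j,
and -(j+1)^3 − 2·(j+1)^2 + (j+1) + 2 = -j^3 − 5j^2 − 6j.
Hence x[n] = -n^3 − 2n^2 + n + 2 for every n ≥ 0, by induction.

x[n] = -n^3 − 2n^2 + n + 2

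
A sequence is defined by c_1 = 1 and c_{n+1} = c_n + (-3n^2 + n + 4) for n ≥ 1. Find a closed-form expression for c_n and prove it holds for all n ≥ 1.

Claim: c_n = -n^3 + 2n^2 + 3n − 3.

Base case: c_1 = 1, and -1^3 + 2·1^2 + 3·1 − 3 = 1.
Assume c_j = -j^3 + 2j^2 + 3j − 3.
Then c_{j+1} = c_j + (-3j^2 + j + 4) = (-j^3 + 2j^2 + 3j − 3) + (-3j^2 + j + 4) = -j^3 − j^2 + 4j + 1,
and -(j+1)^3 + 2·(j+1)^2 + 3·(j+1) − 3 = -j^3 − j^2 + 4j + 1.
Hence c_n = -n^3 + 2n^2 + 3n − 3 for every n ≥ 1, by induction.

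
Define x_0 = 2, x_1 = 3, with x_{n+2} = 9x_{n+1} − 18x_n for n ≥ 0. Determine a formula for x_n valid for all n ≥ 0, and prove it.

Claim: x_n = 3·3^n − 6^n.

Base cases: x_0 = 2 and 3·3^0 − 6^0 = 2; x_1 = 3 and 3·3^1 − 6^1 = 3.
Assume x_i = 3·3^i − 6^i for all 0 ≤ i ≤ j, where j ≥ 1.
Then x_{j+1} = 9x_j − 18x_{j−1} = 9·(3·3^j − 6^j) − 18·(3·3^{j−1} − 6^{j−1}) = 3·(9·3 − 18)3^{j−1} − (9·6 − 18)6^{j−1} = 27·3^{j−1} − 36·6^{j−1} = 3·3^{j+1} − 6^{j+1}.
This completes the inductive step, so x_n = 3·3^n − 6^n for all n ≥ 0.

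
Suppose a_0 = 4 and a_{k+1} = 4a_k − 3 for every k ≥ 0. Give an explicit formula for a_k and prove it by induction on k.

Claim: a_k = 3·4^k + 1.

Base case: a_0 = 4, and 3·4^0 + 1 = 3 + 1 = 4.
Assume a_r = 3·4^r + 1 for some r ≥ 0.
Then a_{r+1} = 4a_r − 3 = 4·(3·4^r + 1) − 3 = 12·4^r + 4 − 3 = 3·4^{r+1} + 1.
This completes the inductive step, so a_k = 3·4^k + 1 for all k ≥ 0.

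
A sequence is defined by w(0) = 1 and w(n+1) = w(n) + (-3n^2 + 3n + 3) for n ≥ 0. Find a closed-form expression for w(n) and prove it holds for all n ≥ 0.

Claim: w(n) = -n^3 + 3n^2 + n + 1.

Base case: w(0) = 1, and -0^3 + 3·0^2 + 0 + 1 = 1.
Assume w(r) = -r^3 + 3r^2 + r + 1.
Then w(r+1) = w(r) + (-3r^2 + 3r + 3) = (-r^3 + 3r^2 + r + 1) + (-3r^2 + 3r + 3) = -r^3 + 4r + 4,
and -(r+1)^3 + 3·(r+1)^2 + (r+1) + 1 = -r^3 + 4r + 4.
This completes the inductive step, so w(n) = -n^3 + 3n^2 + n + 1 for all n ≥ 0.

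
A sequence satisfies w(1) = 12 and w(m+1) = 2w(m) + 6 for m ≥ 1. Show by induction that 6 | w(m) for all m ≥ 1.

Base case: w(1) = 12 = 6·2, so 6 | w(1).
Assume 6 | w(j), so w(j) = 6t for some integer t.
Then w(j+1) = 2w(j) + 6 = 2·(6t) + 6 = 6(2t + 1), so 6 | w(j+1).
By induction, 6 | w(m) for all m ≥ 1.

6 | w(m)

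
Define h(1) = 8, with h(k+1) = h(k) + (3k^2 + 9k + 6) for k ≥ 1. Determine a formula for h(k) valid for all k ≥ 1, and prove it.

Claim: h(k) = k^3 + 3k^2 + 2k + 2.

Base case: h(1) = 8, and 1^3 + 3·1^2 + 2·1 + 2 = 8.
Assume h(m) = m^3 + 3m^2 + 2m + 2.
Then h(m+1) = h(m) + (3m^2 + 9m + 6) = (m^3 + 3m^2 + 2m + 2) + (3m^2 + 9m + 6) = m^3 + 6m^2 + 11m + 8,
and (m+1)^3 + 3·(m+1)^2 + 2·(m+1) + 2 = m^3 + 6m^2 + 11m + 8.
Hence h(k) = k^3 + 3k^2 + 2k + 2 for every k ≥ 1, by induction.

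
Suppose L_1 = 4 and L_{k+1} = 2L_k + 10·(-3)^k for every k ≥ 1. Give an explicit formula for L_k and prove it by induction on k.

Claim: L_k = -2^k − 2·(-3)^k.

Base case: L_1 = 4, and -2^1 − 2·(-3)^1 = -2 + 6 = 4.
Assume L_j = -2^j − 2·(-3)^j for some j ≥ 1.
Then L_{j+1} = 2L_j + 10·(-3)^j = 2·(-2^j − 2·(-3)^j) + 10·(-3)^j = -2^{j+1} − 4·(-3)^j + 10·(-3)^j = -2^{j+1} + 6·(-3)^j = -2^{j+1} − 2·(-3)^{j+1}.
Hence L_k = -2^k − 2·(-3)^k for every k ≥ 1, by induction.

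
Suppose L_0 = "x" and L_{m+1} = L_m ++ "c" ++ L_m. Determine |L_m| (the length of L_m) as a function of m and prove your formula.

Claim: |L_m| = 2^{m+1} − 1.

Base case: |L_0| = 1, and 2^{0+1} − 1 = 1.
Assume |L_r| = 2^{r+1} − 1.
Then |L_{r+1}| = |L_r| + 1 + |L_r| = 2|L_r| + 1 = 2(2^{r+1} − 1) + 1 = 2^{r+2} − 2 + 1 = 2^{r+2} − 1.
So the formula holds for r+1, and by induction |L_m| = 2^{m+1} − 1 for all m ≥ 0.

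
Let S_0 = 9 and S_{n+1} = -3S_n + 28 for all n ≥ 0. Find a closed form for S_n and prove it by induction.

Claim: S_n = 2·(-3)^n + 7.

Base case: S_0 = 9, and 2·(-3)^0 + 7 = 2 + 7 = 9.
Assume S_j = 2·(-3)^j + 7 for some j ≥ 0.
Then S_{j+1} = -3S_j + 28 = -3·(2·(-3)^j + 7) + 28 = -6·(-3)^j − 21 + 28 = 2·(-3)^{j+1} + 7.
This completes the inductive step, so S_n = 2·(-3)^n + 7 for all n ≥ 0.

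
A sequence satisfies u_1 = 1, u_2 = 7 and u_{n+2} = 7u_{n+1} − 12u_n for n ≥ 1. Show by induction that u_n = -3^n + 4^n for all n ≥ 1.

Base cases: u_1 = 1 and -3^1 + 4^1 = 1; u_2 = 7 and -3^2 + 4^2 = 7.
Assume u_j = -3^j + 4^j for all 1 ≤ j ≤ r, where r ≥ 2.
Then u_{r+1} = 7u_r − 12u_{r−1} = 7·(-3^r + 4^r) − 12·(-3^{r−1} + 4^{r−1}) = -(7·3 − 12)3^{r−1} + (7·4 − 12)4^{r−1} = -9·3^{r−1} + 16·4^{r−1} = -3^{r+1} + 4^{r+1}.
So the formula holds for r+1, and by strong induction u_n = -3^n + 4^n for all n ≥ 1.

u_n = -3^n + 4^n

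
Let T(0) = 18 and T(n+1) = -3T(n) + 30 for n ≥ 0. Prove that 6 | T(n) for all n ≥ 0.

Base case: T(0) = 18 = 6·3, so 6 | T(0).
Assume 6 | T(m), so T(m) = 6t for some integer t.
Then T(m+1) = -3T(m) + 30 = -3·(6t) + 30 = 6(-3t + 5), so 6 | T(m+1).
Hence 6 | T(n) for every n ≥ 0, by induction.

6 | T(n)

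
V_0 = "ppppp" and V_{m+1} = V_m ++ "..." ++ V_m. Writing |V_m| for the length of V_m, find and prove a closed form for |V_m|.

Claim: |V_m| = 2^{m+3} − 3.

Base case: |V_0| = 5, and 2^{0+3} − 3 = 5.
Assume |V_k| = 2^{k+3} − 3.
Then |V_{k+1}| = |V_k| + 3 + |V_k| = 2|V_k| + 3 = 2(2^{k+3} − 3) + 3 = 2^{k+1+3} − 6 + 3 = 2^{k+1+3} − 3.
By induction, |V_m| = 2^{m+3} − 3 for all m ≥ 0.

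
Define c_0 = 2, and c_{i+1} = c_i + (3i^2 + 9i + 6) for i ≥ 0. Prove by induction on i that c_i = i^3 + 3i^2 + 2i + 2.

Base case: c_0 = 2, and 0^3 + 3·0^2 + 2·0 + 2 = 2.
Assume c_m = m^3 + 3m^2 + 2m + 2.
Then c_{m+1} = c_m + (3m^2 + 9m + 6) = (m^3 + 3m^2 + 2m + 2) + (3m^2 + 9m + 6) = m^3 + 6m^2 + 11m + 8,
and (m+1)^3 + 3·(m+1)^2 + 2·(m+1) + 2 = m^3 + 6m^2 + 11m + 8.
Hence c_i = i^3 + 3i^2 + 2i + 2 for every i ≥ 0, by induction.

c_i = i^3 + 3i^2 + 2i + 2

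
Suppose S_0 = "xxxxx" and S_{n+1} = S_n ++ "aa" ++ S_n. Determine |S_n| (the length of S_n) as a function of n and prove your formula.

Claim: |S_n| = 7·2^n − 2.

Base case: |S_0| = 5, and 7·2^0 − 2 = 5.
Assume |S_m| = 7·2^m − 2.
Then |S_{m+1}| = |S_m| + 2 + |S_m| = 2|S_m| + 2 = 2(7·2^m − 2) + 2 = 7·2^{m+1} − 4 + 2 = 7·2^{m+1} − 2.
This completes the inductive step, so |S_n| = 7·2^n − 2 for all n ≥ 0.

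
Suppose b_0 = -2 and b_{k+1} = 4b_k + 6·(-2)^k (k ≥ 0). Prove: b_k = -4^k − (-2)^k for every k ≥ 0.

Base case: b_0 = -2, and -4^0 − (-2)^0 = -1 − 1 = -2.
Assume b_j = -4^j − (-2)^j for some j ≥ 0.
Then b_{j+1} = 4b_j + 6·(-2)^j = 4·(-4^j − (-2)^j) + 6·(-2)^j = -4^{j+1} − 4·(-2)^j + 6·(-2)^j = -4^{j+1} + 2·(-2)^j = -4^{j+1} − (-2)^{j+1}.
By induction, b_k = -4^k − (-2)^k for all k ≥ 0.

b_k = -4^k − (-2)^k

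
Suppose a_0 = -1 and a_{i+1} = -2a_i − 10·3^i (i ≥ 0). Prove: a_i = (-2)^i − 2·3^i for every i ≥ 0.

Base case: a_0 = -1, and (-2)^0 − 2·3^0 = 1 − 2 = -1.
Assume a_j = (-2)^j − 2·3^j for some j ≥ 0.
Then a_{j+1} = -2a_j − 10·3^j = -2·((-2)^j − 2·3^j) − 10·3^j = (-2)^{j+1} + 4·3^j − 10·3^j = (-2)^{j+1} − 6·3^j = (-2)^{j+1} − 2·3^{j+1}.
This completes the inductive step, so a_i = (-2)^i − 2·3^i for all i ≥ 0.

a_i = (-2)^i − 2·3^i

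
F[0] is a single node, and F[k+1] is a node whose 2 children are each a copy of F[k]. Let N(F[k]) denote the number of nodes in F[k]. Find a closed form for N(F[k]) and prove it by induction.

Claim: N(F[k]) = 2^{k+1} − 1.

Base case: N(F[0]) = 1, and 2^{0+1} − 1 = 1.
Assume N(F[m]) = 2^{m+1} − 1.
Then N(F[m+1]) = 1 + 2N(F[m]) = 1 + 2(2^{m+1} − 1) = 2^{m+2} − 2 + 1 = 2^{m+2} − 1.
So the formula holds for m+1, and by induction N(F[k]) = 2^{k+1} − 1 for all k ≥ 0.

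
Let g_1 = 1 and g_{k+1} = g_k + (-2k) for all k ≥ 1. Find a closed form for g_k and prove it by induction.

Claim: g_k = -k^2 + k + 1.

Base case: g_1 = 1, and -1^2 + 1 + 1 = 1.
Assume g_m = -m^2 + m + 1.
Then g_{m+1} = g_m + (-2m) = (-m^2 + m + 1) + (-2m) = -m^2 − m + 1,
and -(m+1)^2 + (m+1) + 1 = -m^2 − m + 1.
Hence g_k = -k^2 + k + 1 for every k ≥ 1, by induction.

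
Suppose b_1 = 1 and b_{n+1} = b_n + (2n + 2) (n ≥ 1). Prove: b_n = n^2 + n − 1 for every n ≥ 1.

Base case: b_1 = 1, and 1^2 + 1 − 1 = 1.
Assume b_j = j^2 + j − 1.
Then b_{j+1} = b_j + (2j + 2) = (j^2 + j − 1) + (2j + 2) = j^2 + 3j + 1,
and (j+1)^2 + (j+1) − 1 = j^2 + 3j + 1.
By induction, b_n = n^2 + n − 1 for all n ≥ 1.

b_n = n^2 + n − 1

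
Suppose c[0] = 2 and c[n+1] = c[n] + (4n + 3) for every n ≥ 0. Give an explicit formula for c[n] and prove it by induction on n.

Claim: c[n] = 2n^2 + n + 2.

Base case: c[0] = 2, and 2·0^2 + 0 + 2 = 2.
Assume c[k] = 2k^2 + k + 2.
Then c[k+1] = c[k] + (4k + 3) = (2k^2 + k + 2) + (4k + 3) = 2k^2 + 5k + 5,
and 2·(k+1)^2 + (k+1) + 2 = 2k^2 + 5k + 5.
This completes the inductive step, so c[n] = 2n^2 + n + 2 for all n ≥ 0.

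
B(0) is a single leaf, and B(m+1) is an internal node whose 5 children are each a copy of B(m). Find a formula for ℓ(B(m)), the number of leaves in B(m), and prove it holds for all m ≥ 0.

Claim: ℓ(B(m)) = 5^m.

Base case: ℓ(B(0)) = 1, and 5^0 = 1.
Assume ℓ(B(j)) = 5^j.
Then ℓ(B(j+1)) = 5·ℓ(B(j)) = 5·5^j = 5^{j+1}.
By induction, ℓ(B(m)) = 5^m for all m ≥ 0.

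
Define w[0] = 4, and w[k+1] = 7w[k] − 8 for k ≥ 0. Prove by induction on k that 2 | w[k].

Base case: w[0] = 4 = 2·2, so 2 | w[0].
Assume 2 | w[m], so w[m] = 2t for some integer t.
Then w[m+1] = 7w[m] − 8 = 7·(2t) − 8 = 2(7t − 4), so 2 | w[m+1].
Hence 2 | w[k] for every k ≥ 0, by induction.

2 | w[k]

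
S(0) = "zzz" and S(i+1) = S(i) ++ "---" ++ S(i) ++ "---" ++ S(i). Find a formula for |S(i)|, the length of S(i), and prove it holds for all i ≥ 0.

Claim: |S(i)| = 6·3^i − 3.

Base case: |S(0)| = 3, and 6·3^0 − 3 = 3.
Assume |S(j)| = 6·3^j − 3.
Then |S(j+1)| = 3|S(j)| + 6 = 3(6·3^j − 3) + 6 = 6·3^{j+1} − 9 + 6 = 6·3^{j+1} − 3.
So the formula holds for j+1, and by induction |S(i)| = 6·3^i − 3 for all i ≥ 0.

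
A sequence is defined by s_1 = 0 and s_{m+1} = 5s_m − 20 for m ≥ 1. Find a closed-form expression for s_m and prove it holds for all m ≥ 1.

Claim: s_m = -5^m + 5.

Base case: s_1 = 0, and -5^1 + 5 = -5 + 5 = 0.
Assume s_j = -5^j + 5 for some j ≥ 1.
Then s_{j+1} = 5s_j − 20 = 5·(-5^j + 5) − 20 = -5^{j+1} + 25 − 20 = -5^{j+1} + 5.
This completes the inductive step, so s_m = -5^m + 5 for all m ≥ 1.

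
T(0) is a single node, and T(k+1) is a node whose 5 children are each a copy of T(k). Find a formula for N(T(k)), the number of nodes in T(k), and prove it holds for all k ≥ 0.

Claim: N(T(k)) = (5^{k+1} − 1)/4.

Base case: N(T(0)) = 1, and (5^{0+1} − 1)/4 = 1.
Assume N(T(m)) = (5^{m+1} − 1)/4.
Then N(T(m+1)) = 1 + 5N(T(m)) = 1 + 5·(5^{m+1} − 1)/4 = 1 + (5^{m+2} − 5)/4 = (4 + 5^{m+2} − 5)/4 = (5^{m+2} − 1)/4.
By induction, N(T(k)) = (5^{k+1} − 1)/4 for all k ≥ 0.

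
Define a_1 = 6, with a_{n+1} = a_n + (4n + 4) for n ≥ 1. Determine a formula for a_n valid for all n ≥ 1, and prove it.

Claim: a_n = 2n^2 + 2n + 2.

Base case: a_1 = 6, and 2·1^2 + 2·1 + 2 = 6.
Assume a_j = 2j^2 + 2j + 2.
Then a_{j+1} = a_j + (4j + 4) = (2j^2 + 2j + 2) + (4j + 4) = 2j^2 + 6j + 6,
and 2·(j+1)^2 + 2·(j+1) + 2 = 2j^2 + 6j + 6.
Hence a_n = 2n^2 + 2n + 2 for every n ≥ 1, by induction.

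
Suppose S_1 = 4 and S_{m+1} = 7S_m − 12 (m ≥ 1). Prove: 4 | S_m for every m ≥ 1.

Base case: S_1 = 4 = 4·1, so 4 | S_1.
Assume 4 | S_j, so S_j = 4t for some integer t.
Then S_{j+1} = 7S_j − 12 = 7·(4t) − 12 = 4(7t − 3), so 4 | S_{j+1}.
So the property holds for j+1, and by induction 4 | S_m for all m ≥ 1.

4 | S_m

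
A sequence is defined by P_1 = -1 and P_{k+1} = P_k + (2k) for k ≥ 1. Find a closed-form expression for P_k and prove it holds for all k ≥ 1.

Claim: P_k = k^2 − k − 1.

Base case: P_1 = -1, and 1^2 − 1 − 1 = -1.
Assume P_j = j^2 − j − 1.
Then P_{j+1} = P_j + (2j) = (j^2 − j − 1) + (2j) = j^2 + j − 1,
and (j+1)^2 − (j+1) − 1 = j^2 + j − 1.
By induction, P_k = k^2 − k − 1 for all k ≥ 1.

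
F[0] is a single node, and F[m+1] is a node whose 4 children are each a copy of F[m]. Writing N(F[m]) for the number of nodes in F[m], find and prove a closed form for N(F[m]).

Claim: N(F[m]) = (4^{m+1} − 1)/3.

Base case: N(F[0]) = 1, and (4^{0+1} − 1)/3 = 1.
Assume N(F[r]) = (4^{r+1} − 1)/3.
Then N(F[r+1]) = 1 + 4N(F[r]) = 1 + 4·(4^{r+1} − 1)/3 = 1 + (4^{r+2} − 4)/3 = (3 + 4^{r+2} − 4)/3 = (4^{r+2} − 1)/3.
So the formula holds for r+1, and by induction N(F[m]) = (4^{m+1} − 1)/3 for all m ≥ 0.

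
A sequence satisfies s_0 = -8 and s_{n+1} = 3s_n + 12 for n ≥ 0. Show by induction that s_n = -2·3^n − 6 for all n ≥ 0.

Base case: s_0 = -8, and -2·3^0 − 6 = -2 − 6 = -8.
Assume s_k = -2·3^k − 6 for some k ≥ 0.
Then s_{k+1} = 3s_k + 12 = 3·(-2·3^k − 6) + 12 = -6·3^k − 18 + 12 = -2·3^{k+1} − 6.
Hence s_n = -2·3^n − 6 for every n ≥ 0, by induction.

s_n = -2·3^n − 6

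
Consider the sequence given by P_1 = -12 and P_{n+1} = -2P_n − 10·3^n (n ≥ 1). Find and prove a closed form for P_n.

Claim: P_n = 3·(-2)^n − 2·3^n.

Base case: P_1 = -12, and 3·(-2)^1 − 2·3^1 = -6 − 6 = -12.
Assume P_r = 3·(-2)^r − 2·3^r for some r ≥ 1.
Then P_{r+1} = -2P_r − 10·3^r = -2·(3·(-2)^r − 2·3^r) − 10·3^r = 3·(-2)^{r+1} + 4·3^r − 10·3^r = 3·(-2)^{r+1} − 6·3^r = 3·(-2)^{r+1} − 2·3^{r+1}.
By induction, P_n = 3·(-2)^n − 2·3^n for all n ≥ 1.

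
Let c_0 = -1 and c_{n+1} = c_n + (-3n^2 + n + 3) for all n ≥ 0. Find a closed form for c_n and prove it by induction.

Claim: c_n = -n^3 + 2n^2 + 2n − 1.

Base case: c_0 = -1, and -0^3 + 2·0^2 + 2·0 − 1 = -1.
Assume c_r = -r^3 + 2r^2 + 2r − 1.
Then c_{r+1} = c_r + (-3r^2 + r + 3) = (-r^3 + 2r^2 + 2r − 1) + (-3r^2 + r + 3) = -r^3 − r^2 + 3r + 2,
and -(r+1)^3 + 2·(r+1)^2 + 2·(r+1) − 1 = -r^3 − r^2 + 3r + 2.
By induction, c_n = -n^3 + 2n^2 + 2n − 1 for all n ≥ 0.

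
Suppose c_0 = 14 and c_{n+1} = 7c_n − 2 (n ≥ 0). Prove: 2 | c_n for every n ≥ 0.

Base case: c_0 = 14 = 2·7, so 2 | c_0.
Assume 2 | c_j, so c_j = 2t for some integer t.
Then c_{j+1} = 7c_j − 2 = 7·(2t) − 2 = 2(7t − 1), so 2 | c_{j+1}.
By induction, 2 | c_n for all n ≥ 0.

2 | c_n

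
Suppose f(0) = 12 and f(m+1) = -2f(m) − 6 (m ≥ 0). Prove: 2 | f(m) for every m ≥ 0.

Base case: f(0) = 12 = 2·6, so 2 | f(0).
Assume 2 | f(r), so f(r) = 2t for some integer t.
Then f(r+1) = -2f(r) − 6 = -2·(2t) − 6 = 2(-2t − 3), so 2 | f(r+1).
So the property holds for r+1, and by induction 2 | f(m) for all m ≥ 0.

2 | f(m)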